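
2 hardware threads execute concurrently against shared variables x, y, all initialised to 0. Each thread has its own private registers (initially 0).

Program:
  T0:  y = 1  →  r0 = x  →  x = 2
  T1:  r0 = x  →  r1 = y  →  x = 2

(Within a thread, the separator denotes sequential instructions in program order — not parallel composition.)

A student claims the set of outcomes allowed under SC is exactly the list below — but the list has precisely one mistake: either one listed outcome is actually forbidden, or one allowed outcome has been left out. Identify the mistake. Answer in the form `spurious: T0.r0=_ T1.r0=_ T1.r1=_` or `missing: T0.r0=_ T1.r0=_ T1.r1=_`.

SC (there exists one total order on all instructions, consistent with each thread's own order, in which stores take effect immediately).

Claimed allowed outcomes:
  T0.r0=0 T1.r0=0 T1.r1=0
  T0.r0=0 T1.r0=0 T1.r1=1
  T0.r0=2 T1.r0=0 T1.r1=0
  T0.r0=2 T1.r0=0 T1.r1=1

missing: T0.r0=0 T1.r0=2 T1.r1=1

outcome vector order: (T0.r0,T1.r0,T1.r1)
SC (5): 0/0/0 0/0/1 0/2/1 2/0/0 2/0/1
SC∖claimed = {0/2/1}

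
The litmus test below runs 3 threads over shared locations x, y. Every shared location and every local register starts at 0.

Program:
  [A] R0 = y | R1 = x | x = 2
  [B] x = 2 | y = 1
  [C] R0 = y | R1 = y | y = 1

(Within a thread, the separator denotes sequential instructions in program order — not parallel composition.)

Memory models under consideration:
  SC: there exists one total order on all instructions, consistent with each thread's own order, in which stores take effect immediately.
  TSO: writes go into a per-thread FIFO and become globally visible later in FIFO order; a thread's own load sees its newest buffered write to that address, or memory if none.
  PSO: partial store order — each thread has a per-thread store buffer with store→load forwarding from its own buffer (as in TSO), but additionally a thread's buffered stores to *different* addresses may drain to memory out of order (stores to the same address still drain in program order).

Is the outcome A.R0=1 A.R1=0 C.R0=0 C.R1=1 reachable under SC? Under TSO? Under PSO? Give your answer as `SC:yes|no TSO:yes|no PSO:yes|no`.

outcome vector order: (A.R0,A.R1,C.R0,C.R1)
SC: 10 outcomes — {<0 0 0 0>, <0 0 0 1>, <0 0 1 1>, <0 2 0 0>, <0 2 0 1>, <0 2 1 1>, <1 0 0 0>, <1 2 0 0>, <1 2 0 1>, <1 2 1 1>}
TSO: 10 outcomes — {<0 0 0 0>, <0 0 0 1>, <0 0 1 1>, <0 2 0 0>, <0 2 0 1>, <0 2 1 1>, <1 0 0 0>, <1 2 0 0>, <1 2 0 1>, <1 2 1 1>}
PSO: 12 outcomes — {<0 0 0 0>, <0 0 0 1>, <0 0 1 1>, <0 2 0 0>, <0 2 0 1>, <0 2 1 1>, <1 0 0 0>, <1 0 0 1>, <1 0 1 1>, <1 2 0 0>, <1 2 0 1>, <1 2 1 1>}
target <1 0 0 1> ∈ {PSO}

SC:no TSO:no PSO:yes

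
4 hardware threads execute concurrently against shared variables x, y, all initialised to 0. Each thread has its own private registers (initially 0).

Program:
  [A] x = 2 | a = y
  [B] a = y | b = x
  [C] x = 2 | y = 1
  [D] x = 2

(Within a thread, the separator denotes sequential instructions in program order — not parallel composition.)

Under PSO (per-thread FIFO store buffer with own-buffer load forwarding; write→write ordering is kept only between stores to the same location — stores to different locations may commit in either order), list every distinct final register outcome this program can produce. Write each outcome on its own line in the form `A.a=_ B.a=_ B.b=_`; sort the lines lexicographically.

outcome vector order: (A.a,B.a,B.b)
|PSO outcomes| = 8

A.a=0 B.a=0 B.b=0
A.a=0 B.a=0 B.b=2
A.a=0 B.a=1 B.b=0
A.a=0 B.a=1 B.b=2
A.a=1 B.a=0 B.b=0
A.a=1 B.a=0 B.b=2
A.a=1 B.a=1 B.b=0
A.a=1 B.a=1 B.b=2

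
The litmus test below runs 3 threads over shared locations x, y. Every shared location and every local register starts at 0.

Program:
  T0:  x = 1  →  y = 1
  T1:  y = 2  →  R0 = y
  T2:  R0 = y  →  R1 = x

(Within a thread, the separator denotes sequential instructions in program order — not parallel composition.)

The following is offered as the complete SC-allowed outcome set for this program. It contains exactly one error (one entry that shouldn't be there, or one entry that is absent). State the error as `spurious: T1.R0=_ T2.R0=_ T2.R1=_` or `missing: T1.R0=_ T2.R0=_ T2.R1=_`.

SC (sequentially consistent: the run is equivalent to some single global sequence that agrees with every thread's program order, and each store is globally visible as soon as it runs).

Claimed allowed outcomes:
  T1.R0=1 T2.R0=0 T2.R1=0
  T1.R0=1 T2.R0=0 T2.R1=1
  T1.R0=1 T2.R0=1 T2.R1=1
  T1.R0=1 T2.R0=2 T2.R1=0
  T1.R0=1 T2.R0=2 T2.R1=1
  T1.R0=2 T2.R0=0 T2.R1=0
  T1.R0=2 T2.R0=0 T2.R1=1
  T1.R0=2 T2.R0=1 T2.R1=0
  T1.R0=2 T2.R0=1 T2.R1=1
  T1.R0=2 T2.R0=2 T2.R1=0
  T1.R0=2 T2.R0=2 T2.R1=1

outcome vector order: (T1.R0,T2.R0,T2.R1)
under SC → (1,0,0); (1,0,1); (1,1,1); (1,2,0); (1,2,1); (2,0,0); (2,0,1); (2,1,1); (2,2,0); (2,2,1)
claimed∖SC = {(2,1,0)}

spurious: T1.R0=2 T2.R0=1 T2.R1=0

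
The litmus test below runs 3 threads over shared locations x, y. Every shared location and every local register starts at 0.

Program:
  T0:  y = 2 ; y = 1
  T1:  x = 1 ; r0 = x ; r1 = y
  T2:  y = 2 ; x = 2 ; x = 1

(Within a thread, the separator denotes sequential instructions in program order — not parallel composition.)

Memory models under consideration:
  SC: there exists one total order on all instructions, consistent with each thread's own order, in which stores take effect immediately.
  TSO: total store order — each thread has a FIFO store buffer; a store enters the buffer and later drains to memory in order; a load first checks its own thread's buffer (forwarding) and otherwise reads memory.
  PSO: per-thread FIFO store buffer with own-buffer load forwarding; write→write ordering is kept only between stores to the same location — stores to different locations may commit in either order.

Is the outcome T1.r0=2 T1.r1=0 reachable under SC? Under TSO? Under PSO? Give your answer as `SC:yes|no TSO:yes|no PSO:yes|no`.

outcome vector order: (T1.r0,T1.r1)
SC (5): <1 0>; <1 1>; <1 2>; <2 1>; <2 2>
TSO (5): <1 0>; <1 1>; <1 2>; <2 1>; <2 2>
PSO (6): <1 0>; <1 1>; <1 2>; <2 0>; <2 1>; <2 2>
target <2 0> ∈ {PSO}

SC:no TSO:no PSO:yes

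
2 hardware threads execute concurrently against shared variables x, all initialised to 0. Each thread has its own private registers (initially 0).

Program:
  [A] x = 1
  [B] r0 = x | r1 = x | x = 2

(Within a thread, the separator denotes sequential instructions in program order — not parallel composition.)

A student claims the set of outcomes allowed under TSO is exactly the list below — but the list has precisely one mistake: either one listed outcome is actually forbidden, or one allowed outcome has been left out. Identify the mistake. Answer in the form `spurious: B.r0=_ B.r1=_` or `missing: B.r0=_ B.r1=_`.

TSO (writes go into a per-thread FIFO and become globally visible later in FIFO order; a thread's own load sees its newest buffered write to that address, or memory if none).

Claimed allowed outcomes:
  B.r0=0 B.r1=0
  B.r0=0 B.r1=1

outcome vector order: (B.r0,B.r1)
TSO (3): 0/0, 0/1, 1/1
TSO∖claimed = {1/1}

missing: B.r0=1 B.r1=1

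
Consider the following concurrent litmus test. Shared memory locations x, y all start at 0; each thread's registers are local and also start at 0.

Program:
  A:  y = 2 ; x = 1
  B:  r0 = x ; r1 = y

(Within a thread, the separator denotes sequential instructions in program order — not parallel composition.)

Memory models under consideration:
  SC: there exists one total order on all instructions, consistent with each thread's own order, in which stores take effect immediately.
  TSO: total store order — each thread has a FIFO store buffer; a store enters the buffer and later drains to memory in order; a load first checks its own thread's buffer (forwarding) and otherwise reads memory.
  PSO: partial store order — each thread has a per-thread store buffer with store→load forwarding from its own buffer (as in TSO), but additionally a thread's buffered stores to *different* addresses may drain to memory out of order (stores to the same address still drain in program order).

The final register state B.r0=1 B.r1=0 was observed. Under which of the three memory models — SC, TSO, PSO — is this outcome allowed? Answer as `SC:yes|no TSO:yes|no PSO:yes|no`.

outcome vector order: (B.r0,B.r1)
under SC → 0/0, 0/2, 1/2
under TSO → 0/0, 0/2, 1/2
under PSO → 0/0, 0/2, 1/0, 1/2
target 1/0 ∈ {PSO}

SC:no TSO:no PSO:yes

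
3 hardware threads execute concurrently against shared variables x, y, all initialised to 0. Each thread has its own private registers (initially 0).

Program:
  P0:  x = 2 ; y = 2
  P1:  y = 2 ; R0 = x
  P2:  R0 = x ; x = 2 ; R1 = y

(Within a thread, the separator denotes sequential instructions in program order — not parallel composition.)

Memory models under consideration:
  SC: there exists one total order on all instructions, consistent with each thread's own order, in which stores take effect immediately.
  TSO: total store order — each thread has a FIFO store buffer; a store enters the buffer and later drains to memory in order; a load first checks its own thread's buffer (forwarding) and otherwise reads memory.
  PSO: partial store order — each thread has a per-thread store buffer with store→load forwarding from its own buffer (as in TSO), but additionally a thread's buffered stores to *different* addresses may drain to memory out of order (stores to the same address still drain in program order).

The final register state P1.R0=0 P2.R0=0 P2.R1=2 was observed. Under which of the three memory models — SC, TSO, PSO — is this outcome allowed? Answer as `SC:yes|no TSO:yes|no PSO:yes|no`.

SC:yes TSO:yes PSO:yes

outcome vector order: (P1.R0,P2.R0,P2.R1)
[SC] allowed = {(0,0,2) (0,2,2) (2,0,0) (2,0,2) (2,2,0) (2,2,2)}
[TSO] allowed = {(0,0,0) (0,0,2) (0,2,0) (0,2,2) (2,0,0) (2,0,2) (2,2,0) (2,2,2)}
[PSO] allowed = {(0,0,0) (0,0,2) (0,2,0) (0,2,2) (2,0,0) (2,0,2) (2,2,0) (2,2,2)}
target (0,0,2) ∈ {SC,TSO,PSO}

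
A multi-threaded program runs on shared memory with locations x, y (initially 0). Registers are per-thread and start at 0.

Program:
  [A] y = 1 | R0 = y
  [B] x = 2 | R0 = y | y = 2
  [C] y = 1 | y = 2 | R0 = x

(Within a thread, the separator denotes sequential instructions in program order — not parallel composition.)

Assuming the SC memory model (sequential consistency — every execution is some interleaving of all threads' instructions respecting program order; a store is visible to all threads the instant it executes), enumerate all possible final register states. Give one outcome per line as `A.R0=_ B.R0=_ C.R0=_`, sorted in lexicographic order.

outcome vector order: (A.R0,B.R0,C.R0)
|SC outcomes| = 10

A.R0=1 B.R0=0 C.R0=2
A.R0=1 B.R0=1 C.R0=0
A.R0=1 B.R0=1 C.R0=2
A.R0=1 B.R0=2 C.R0=0
A.R0=1 B.R0=2 C.R0=2
A.R0=2 B.R0=0 C.R0=2
A.R0=2 B.R0=1 C.R0=0
A.R0=2 B.R0=1 C.R0=2
A.R0=2 B.R0=2 C.R0=0
A.R0=2 B.R0=2 C.R0=2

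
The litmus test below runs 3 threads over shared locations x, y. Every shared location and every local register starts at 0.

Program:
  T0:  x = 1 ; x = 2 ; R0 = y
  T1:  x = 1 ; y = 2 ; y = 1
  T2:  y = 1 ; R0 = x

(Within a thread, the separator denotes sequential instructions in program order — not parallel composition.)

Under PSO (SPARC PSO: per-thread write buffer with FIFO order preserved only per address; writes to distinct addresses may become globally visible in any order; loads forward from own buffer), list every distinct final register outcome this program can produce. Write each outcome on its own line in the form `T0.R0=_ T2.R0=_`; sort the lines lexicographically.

outcome vector order: (T0.R0,T2.R0)
|PSO outcomes| = 9

T0.R0=0 T2.R0=0
T0.R0=0 T2.R0=1
T0.R0=0 T2.R0=2
T0.R0=1 T2.R0=0
T0.R0=1 T2.R0=1
T0.R0=1 T2.R0=2
T0.R0=2 T2.R0=0
T0.R0=2 T2.R0=1
T0.R0=2 T2.R0=2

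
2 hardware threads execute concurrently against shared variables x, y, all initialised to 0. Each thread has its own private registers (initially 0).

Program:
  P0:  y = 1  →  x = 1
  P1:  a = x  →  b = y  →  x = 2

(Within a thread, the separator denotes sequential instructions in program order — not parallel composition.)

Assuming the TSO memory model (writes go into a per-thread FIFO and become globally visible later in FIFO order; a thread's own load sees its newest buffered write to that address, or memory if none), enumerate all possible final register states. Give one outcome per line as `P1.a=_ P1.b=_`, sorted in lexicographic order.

P1.a=0 P1.b=0
P1.a=0 P1.b=1
P1.a=1 P1.b=1

outcome vector order: (P1.a,P1.b)
|TSO outcomes| = 3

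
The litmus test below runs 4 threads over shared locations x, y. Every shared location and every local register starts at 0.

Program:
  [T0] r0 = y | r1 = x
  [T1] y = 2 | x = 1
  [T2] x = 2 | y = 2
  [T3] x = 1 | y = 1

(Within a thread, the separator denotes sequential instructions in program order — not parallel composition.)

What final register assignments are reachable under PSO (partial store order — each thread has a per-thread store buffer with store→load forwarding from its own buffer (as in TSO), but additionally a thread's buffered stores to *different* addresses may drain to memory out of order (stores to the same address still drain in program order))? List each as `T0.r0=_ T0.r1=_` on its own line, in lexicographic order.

outcome vector order: (T0.r0,T0.r1)
|PSO outcomes| = 9

T0.r0=0 T0.r1=0
T0.r0=0 T0.r1=1
T0.r0=0 T0.r1=2
T0.r0=1 T0.r1=0
T0.r0=1 T0.r1=1
T0.r0=1 T0.r1=2
T0.r0=2 T0.r1=0
T0.r0=2 T0.r1=1
T0.r0=2 T0.r1=2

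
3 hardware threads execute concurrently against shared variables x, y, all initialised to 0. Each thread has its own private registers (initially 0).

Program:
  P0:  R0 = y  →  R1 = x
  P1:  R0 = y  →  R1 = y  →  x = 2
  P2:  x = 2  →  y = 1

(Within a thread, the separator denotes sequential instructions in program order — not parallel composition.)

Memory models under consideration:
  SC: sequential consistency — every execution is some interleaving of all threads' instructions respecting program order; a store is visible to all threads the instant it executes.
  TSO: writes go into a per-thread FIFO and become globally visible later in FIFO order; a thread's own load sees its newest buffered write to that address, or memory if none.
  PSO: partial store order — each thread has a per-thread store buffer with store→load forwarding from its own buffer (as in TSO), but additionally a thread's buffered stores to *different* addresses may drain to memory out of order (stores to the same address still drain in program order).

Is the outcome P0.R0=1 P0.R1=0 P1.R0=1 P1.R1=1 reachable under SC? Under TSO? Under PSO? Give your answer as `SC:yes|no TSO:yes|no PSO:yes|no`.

outcome vector order: (P0.R0,P0.R1,P1.R0,P1.R1)
SC (9): <0 0 0 0>, <0 0 0 1>, <0 0 1 1>, <0 2 0 0>, <0 2 0 1>, <0 2 1 1>, <1 2 0 0>, <1 2 0 1>, <1 2 1 1>
TSO (9): <0 0 0 0>, <0 0 0 1>, <0 0 1 1>, <0 2 0 0>, <0 2 0 1>, <0 2 1 1>, <1 2 0 0>, <1 2 0 1>, <1 2 1 1>
PSO (12): <0 0 0 0>, <0 0 0 1>, <0 0 1 1>, <0 2 0 0>, <0 2 0 1>, <0 2 1 1>, <1 0 0 0>, <1 0 0 1>, <1 0 1 1>, <1 2 0 0>, <1 2 0 1>, <1 2 1 1>
target <1 0 1 1> ∈ {PSO}

SC:no TSO:no PSO:yes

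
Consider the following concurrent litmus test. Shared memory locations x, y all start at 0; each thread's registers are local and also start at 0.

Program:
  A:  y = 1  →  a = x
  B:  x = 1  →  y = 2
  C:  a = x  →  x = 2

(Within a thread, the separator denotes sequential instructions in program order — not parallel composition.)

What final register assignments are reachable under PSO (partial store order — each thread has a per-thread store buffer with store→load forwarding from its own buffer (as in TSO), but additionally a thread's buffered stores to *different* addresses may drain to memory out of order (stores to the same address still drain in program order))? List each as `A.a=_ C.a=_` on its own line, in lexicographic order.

outcome vector order: (A.a,C.a)
|PSO outcomes| = 6

A.a=0 C.a=0
A.a=0 C.a=1
A.a=1 C.a=0
A.a=1 C.a=1
A.a=2 C.a=0
A.a=2 C.a=1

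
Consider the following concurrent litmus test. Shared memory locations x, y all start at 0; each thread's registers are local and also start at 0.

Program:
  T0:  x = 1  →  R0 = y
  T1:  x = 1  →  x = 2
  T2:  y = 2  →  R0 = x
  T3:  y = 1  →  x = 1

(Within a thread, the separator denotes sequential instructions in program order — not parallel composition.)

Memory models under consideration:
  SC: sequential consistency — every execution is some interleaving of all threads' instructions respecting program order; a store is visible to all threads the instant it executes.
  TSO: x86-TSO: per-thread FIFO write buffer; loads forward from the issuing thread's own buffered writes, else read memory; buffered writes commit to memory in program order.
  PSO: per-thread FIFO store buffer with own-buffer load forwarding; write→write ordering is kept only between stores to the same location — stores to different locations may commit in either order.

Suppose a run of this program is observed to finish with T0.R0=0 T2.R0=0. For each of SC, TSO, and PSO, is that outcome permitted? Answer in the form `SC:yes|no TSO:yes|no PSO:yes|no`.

SC:no TSO:yes PSO:yes

outcome vector order: (T0.R0,T2.R0)
SC (8): (0,1); (0,2); (1,0); (1,1); (1,2); (2,0); (2,1); (2,2)
TSO (9): (0,0); (0,1); (0,2); (1,0); (1,1); (1,2); (2,0); (2,1); (2,2)
PSO (9): (0,0); (0,1); (0,2); (1,0); (1,1); (1,2); (2,0); (2,1); (2,2)
target (0,0) ∈ {TSO,PSO}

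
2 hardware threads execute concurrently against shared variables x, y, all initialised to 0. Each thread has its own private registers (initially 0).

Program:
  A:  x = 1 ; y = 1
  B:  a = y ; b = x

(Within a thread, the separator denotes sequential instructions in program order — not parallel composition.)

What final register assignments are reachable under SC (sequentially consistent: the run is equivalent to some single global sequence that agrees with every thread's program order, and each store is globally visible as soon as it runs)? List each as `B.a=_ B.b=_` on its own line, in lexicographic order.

B.a=0 B.b=0
B.a=0 B.b=1
B.a=1 B.b=1

outcome vector order: (B.a,B.b)
|SC outcomes| = 3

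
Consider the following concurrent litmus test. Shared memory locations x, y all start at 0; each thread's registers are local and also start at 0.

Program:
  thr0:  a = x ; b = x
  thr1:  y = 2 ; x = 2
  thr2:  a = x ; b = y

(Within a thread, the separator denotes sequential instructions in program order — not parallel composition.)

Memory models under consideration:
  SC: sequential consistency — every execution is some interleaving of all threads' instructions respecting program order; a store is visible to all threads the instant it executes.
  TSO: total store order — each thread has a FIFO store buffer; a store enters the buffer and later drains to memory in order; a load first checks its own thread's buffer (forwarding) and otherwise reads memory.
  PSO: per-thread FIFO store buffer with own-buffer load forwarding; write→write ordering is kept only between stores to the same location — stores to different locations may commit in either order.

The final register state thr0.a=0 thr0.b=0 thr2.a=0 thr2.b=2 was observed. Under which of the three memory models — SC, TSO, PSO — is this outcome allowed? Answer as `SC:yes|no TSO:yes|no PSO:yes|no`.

SC:yes TSO:yes PSO:yes

outcome vector order: (thr0.a,thr0.b,thr2.a,thr2.b)
under SC → (0,0,0,0) (0,0,0,2) (0,0,2,2) (0,2,0,0) (0,2,0,2) (0,2,2,2) (2,2,0,0) (2,2,0,2) (2,2,2,2)
under TSO → (0,0,0,0) (0,0,0,2) (0,0,2,2) (0,2,0,0) (0,2,0,2) (0,2,2,2) (2,2,0,0) (2,2,0,2) (2,2,2,2)
under PSO → (0,0,0,0) (0,0,0,2) (0,0,2,0) (0,0,2,2) (0,2,0,0) (0,2,0,2) (0,2,2,0) (0,2,2,2) (2,2,0,0) (2,2,0,2) (2,2,2,0) (2,2,2,2)
target (0,0,0,2) ∈ {SC,TSO,PSO}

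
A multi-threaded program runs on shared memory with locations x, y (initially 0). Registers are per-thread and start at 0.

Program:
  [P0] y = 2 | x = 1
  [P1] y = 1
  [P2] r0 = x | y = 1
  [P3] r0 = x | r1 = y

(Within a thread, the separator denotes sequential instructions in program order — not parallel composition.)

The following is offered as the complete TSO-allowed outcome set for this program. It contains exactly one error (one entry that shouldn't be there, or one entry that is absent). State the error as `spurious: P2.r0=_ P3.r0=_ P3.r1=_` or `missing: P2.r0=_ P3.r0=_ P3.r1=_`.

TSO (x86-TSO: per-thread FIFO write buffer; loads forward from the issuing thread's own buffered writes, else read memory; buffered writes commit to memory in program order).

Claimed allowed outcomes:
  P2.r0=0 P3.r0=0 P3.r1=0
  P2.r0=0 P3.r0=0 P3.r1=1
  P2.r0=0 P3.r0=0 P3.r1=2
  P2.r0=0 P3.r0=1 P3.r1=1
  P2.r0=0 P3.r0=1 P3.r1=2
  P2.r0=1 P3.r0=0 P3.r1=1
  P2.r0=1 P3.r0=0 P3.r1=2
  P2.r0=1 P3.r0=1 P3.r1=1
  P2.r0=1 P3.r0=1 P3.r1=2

outcome vector order: (P2.r0,P3.r0,P3.r1)
[TSO] allowed = {<0 0 0>; <0 0 1>; <0 0 2>; <0 1 1>; <0 1 2>; <1 0 0>; <1 0 1>; <1 0 2>; <1 1 1>; <1 1 2>}
TSO∖claimed = {<1 0 0>}

missing: P2.r0=1 P3.r0=0 P3.r1=0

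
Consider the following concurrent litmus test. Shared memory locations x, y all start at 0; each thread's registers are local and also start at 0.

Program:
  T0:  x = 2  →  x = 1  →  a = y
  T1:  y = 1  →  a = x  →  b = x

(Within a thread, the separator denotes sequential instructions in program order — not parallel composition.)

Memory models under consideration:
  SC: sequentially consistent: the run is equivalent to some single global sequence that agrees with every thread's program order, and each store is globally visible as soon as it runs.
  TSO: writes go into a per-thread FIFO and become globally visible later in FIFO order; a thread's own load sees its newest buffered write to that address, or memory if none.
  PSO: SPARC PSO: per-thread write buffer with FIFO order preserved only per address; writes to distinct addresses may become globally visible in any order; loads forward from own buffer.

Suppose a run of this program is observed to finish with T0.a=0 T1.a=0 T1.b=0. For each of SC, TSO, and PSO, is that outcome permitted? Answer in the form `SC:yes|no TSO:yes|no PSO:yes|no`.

outcome vector order: (T0.a,T1.a,T1.b)
SC: 7 outcomes — {<0 1 1>; <1 0 0>; <1 0 1>; <1 0 2>; <1 1 1>; <1 2 1>; <1 2 2>}
TSO: 12 outcomes — {<0 0 0>; <0 0 1>; <0 0 2>; <0 1 1>; <0 2 1>; <0 2 2>; <1 0 0>; <1 0 1>; <1 0 2>; <1 1 1>; <1 2 1>; <1 2 2>}
PSO: 12 outcomes — {<0 0 0>; <0 0 1>; <0 0 2>; <0 1 1>; <0 2 1>; <0 2 2>; <1 0 0>; <1 0 1>; <1 0 2>; <1 1 1>; <1 2 1>; <1 2 2>}
target <0 0 0> ∈ {TSO,PSO}

SC:no TSO:yes PSO:yes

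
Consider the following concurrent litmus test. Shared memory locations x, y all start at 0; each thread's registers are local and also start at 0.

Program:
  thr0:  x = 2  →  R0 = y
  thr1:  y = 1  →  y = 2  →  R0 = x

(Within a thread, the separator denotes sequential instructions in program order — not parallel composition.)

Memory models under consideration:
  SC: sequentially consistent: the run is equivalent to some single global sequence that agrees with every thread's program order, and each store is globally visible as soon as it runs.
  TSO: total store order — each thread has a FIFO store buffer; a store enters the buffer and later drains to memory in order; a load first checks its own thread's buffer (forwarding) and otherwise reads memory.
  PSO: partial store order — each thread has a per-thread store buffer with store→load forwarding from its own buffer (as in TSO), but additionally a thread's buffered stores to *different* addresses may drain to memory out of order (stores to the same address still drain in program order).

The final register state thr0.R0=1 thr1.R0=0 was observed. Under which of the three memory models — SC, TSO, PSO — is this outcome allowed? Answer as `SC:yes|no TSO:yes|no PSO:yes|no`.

SC:no TSO:yes PSO:yes

outcome vector order: (thr0.R0,thr1.R0)
[SC] allowed = {(0,2); (1,2); (2,0); (2,2)}
[TSO] allowed = {(0,0); (0,2); (1,0); (1,2); (2,0); (2,2)}
[PSO] allowed = {(0,0); (0,2); (1,0); (1,2); (2,0); (2,2)}
target (1,0) ∈ {TSO,PSO}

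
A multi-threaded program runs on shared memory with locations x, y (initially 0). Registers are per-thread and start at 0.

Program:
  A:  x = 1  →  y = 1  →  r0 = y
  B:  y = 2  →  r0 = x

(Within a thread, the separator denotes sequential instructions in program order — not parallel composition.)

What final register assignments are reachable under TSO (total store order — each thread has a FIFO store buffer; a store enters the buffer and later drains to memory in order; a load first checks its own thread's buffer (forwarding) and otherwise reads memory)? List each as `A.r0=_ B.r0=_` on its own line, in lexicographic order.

outcome vector order: (A.r0,B.r0)
|TSO outcomes| = 4

A.r0=1 B.r0=0
A.r0=1 B.r0=1
A.r0=2 B.r0=0
A.r0=2 B.r0=1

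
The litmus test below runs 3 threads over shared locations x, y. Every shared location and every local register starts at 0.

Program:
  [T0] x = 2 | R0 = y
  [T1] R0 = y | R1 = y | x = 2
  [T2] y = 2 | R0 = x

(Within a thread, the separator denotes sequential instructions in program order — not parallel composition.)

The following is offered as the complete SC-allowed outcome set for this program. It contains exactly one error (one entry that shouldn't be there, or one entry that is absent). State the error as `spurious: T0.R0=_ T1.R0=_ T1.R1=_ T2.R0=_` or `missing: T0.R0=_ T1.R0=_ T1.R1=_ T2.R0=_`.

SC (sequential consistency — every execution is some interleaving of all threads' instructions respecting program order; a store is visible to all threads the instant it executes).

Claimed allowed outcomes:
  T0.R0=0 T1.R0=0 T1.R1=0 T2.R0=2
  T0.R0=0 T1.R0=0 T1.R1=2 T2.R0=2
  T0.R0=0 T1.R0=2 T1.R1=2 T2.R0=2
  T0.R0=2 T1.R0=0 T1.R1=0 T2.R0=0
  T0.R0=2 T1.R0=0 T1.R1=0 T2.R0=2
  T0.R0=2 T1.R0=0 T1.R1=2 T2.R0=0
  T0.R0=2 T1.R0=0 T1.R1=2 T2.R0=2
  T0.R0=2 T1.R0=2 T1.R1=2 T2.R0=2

missing: T0.R0=2 T1.R0=2 T1.R1=2 T2.R0=0

outcome vector order: (T0.R0,T1.R0,T1.R1,T2.R0)
SC: 9 outcomes — {0002 0022 0222 2000 2002 2020 2022 2220 2222}
SC∖claimed = {2220}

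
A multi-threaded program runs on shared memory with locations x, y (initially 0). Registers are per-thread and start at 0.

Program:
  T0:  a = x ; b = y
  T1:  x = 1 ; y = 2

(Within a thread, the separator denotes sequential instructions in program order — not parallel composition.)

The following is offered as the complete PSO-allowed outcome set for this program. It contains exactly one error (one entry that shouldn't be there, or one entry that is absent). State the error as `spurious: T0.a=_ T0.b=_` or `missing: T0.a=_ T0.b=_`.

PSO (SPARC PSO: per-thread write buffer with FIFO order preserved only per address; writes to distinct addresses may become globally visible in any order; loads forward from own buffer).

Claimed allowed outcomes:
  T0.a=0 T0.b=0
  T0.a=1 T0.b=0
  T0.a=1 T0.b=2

missing: T0.a=0 T0.b=2

outcome vector order: (T0.a,T0.b)
PSO (4): <0 0> <0 2> <1 0> <1 2>
PSO∖claimed = {<0 2>}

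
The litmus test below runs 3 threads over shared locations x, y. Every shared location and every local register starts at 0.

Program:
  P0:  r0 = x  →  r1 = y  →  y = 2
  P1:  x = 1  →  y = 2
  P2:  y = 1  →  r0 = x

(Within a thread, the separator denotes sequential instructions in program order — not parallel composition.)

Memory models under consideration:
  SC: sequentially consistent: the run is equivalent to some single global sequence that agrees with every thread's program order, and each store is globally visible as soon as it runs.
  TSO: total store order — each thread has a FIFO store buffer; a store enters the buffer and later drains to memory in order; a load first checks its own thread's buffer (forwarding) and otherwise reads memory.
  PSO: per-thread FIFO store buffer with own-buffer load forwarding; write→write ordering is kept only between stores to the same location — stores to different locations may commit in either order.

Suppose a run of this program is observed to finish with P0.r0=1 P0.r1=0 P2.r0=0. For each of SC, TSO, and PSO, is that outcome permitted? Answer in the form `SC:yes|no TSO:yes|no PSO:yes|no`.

outcome vector order: (P0.r0,P0.r1,P2.r0)
[SC] allowed = {000, 001, 010, 011, 020, 021, 101, 110, 111, 120, 121}
[TSO] allowed = {000, 001, 010, 011, 020, 021, 100, 101, 110, 111, 120, 121}
[PSO] allowed = {000, 001, 010, 011, 020, 021, 100, 101, 110, 111, 120, 121}
target 100 ∈ {TSO,PSO}

SC:no TSO:yes PSO:yes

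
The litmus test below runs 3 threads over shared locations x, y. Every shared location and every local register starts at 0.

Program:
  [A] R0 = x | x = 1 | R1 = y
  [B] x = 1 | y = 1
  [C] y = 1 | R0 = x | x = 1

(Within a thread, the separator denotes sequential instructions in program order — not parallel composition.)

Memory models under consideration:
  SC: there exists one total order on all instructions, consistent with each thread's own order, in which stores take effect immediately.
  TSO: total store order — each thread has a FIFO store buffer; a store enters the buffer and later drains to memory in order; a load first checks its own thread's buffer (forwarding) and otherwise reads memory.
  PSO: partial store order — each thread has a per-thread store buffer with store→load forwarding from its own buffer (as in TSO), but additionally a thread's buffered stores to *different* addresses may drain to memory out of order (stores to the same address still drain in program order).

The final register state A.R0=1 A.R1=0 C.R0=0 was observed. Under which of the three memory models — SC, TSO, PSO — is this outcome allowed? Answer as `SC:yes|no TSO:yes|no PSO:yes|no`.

SC:no TSO:yes PSO:yes

outcome vector order: (A.R0,A.R1,C.R0)
SC: 6 outcomes — {<0 0 1> <0 1 0> <0 1 1> <1 0 1> <1 1 0> <1 1 1>}
TSO: 8 outcomes — {<0 0 0> <0 0 1> <0 1 0> <0 1 1> <1 0 0> <1 0 1> <1 1 0> <1 1 1>}
PSO: 8 outcomes — {<0 0 0> <0 0 1> <0 1 0> <0 1 1> <1 0 0> <1 0 1> <1 1 0> <1 1 1>}
target <1 0 0> ∈ {TSO,PSO}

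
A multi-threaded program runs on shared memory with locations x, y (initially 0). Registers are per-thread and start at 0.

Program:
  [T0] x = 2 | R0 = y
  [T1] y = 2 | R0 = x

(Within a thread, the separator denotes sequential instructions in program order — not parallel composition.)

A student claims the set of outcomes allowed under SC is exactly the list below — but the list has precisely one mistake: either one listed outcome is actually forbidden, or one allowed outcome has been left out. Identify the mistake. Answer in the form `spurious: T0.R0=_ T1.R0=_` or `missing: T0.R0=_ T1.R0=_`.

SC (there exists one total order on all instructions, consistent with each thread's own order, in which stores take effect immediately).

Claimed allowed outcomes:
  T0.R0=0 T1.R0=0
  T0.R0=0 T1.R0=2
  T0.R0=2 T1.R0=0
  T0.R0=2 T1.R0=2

spurious: T0.R0=0 T1.R0=0

outcome vector order: (T0.R0,T1.R0)
[SC] allowed = {<0 2>, <2 0>, <2 2>}
claimed∖SC = {<0 0>}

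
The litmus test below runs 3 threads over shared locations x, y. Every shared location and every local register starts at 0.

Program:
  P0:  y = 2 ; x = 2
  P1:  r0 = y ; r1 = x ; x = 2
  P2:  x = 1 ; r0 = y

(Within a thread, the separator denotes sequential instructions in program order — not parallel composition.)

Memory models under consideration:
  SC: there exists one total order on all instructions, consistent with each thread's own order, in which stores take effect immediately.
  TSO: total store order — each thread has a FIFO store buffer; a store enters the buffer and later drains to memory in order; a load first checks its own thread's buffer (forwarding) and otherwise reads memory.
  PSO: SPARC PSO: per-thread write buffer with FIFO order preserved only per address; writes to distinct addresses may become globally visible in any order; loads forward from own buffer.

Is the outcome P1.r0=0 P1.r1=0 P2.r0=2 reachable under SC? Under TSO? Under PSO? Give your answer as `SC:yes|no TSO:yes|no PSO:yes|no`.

SC:yes TSO:yes PSO:yes

outcome vector order: (P1.r0,P1.r1,P2.r0)
SC (11): (0,0,0); (0,0,2); (0,1,0); (0,1,2); (0,2,0); (0,2,2); (2,0,2); (2,1,0); (2,1,2); (2,2,0); (2,2,2)
TSO (12): (0,0,0); (0,0,2); (0,1,0); (0,1,2); (0,2,0); (0,2,2); (2,0,0); (2,0,2); (2,1,0); (2,1,2); (2,2,0); (2,2,2)
PSO (12): (0,0,0); (0,0,2); (0,1,0); (0,1,2); (0,2,0); (0,2,2); (2,0,0); (2,0,2); (2,1,0); (2,1,2); (2,2,0); (2,2,2)
target (0,0,2) ∈ {SC,TSO,PSO}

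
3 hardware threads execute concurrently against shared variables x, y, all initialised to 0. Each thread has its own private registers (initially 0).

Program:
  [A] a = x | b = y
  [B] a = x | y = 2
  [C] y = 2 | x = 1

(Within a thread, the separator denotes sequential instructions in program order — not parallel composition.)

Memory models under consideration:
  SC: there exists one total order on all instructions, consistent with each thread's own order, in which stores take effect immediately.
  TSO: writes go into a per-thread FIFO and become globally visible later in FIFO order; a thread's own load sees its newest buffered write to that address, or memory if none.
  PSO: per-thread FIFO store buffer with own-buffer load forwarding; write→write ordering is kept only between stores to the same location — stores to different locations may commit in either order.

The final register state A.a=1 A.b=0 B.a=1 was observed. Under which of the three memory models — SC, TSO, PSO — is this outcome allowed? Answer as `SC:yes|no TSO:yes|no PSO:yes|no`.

outcome vector order: (A.a,A.b,B.a)
SC: 6 outcomes — {(0,0,0), (0,0,1), (0,2,0), (0,2,1), (1,2,0), (1,2,1)}
TSO: 6 outcomes — {(0,0,0), (0,0,1), (0,2,0), (0,2,1), (1,2,0), (1,2,1)}
PSO: 8 outcomes — {(0,0,0), (0,0,1), (0,2,0), (0,2,1), (1,0,0), (1,0,1), (1,2,0), (1,2,1)}
target (1,0,1) ∈ {PSO}

SC:no TSO:no PSO:yes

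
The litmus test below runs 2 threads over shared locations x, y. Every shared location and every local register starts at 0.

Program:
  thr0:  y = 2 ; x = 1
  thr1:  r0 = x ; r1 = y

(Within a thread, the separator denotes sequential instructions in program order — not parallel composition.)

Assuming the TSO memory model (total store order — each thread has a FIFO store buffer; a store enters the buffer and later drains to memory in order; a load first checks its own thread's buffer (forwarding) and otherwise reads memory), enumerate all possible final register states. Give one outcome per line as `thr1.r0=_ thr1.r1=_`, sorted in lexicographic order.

thr1.r0=0 thr1.r1=0
thr1.r0=0 thr1.r1=2
thr1.r0=1 thr1.r1=2

outcome vector order: (thr1.r0,thr1.r1)
|TSO outcomes| = 3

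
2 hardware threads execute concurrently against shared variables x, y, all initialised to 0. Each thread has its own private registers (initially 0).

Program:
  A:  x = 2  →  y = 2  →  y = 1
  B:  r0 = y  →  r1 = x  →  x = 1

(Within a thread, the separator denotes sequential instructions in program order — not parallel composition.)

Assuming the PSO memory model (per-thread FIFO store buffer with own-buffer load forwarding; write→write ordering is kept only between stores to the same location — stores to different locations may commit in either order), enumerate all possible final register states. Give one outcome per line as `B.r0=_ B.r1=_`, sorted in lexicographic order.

outcome vector order: (B.r0,B.r1)
|PSO outcomes| = 6

B.r0=0 B.r1=0
B.r0=0 B.r1=2
B.r0=1 B.r1=0
B.r0=1 B.r1=2
B.r0=2 B.r1=0
B.r0=2 B.r1=2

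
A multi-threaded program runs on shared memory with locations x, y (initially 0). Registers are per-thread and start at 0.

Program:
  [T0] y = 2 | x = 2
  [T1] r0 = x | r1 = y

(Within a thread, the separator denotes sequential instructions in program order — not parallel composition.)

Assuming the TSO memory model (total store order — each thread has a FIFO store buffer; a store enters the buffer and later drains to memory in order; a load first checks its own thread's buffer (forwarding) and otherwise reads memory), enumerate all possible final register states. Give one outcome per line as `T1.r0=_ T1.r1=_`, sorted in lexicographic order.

T1.r0=0 T1.r1=0
T1.r0=0 T1.r1=2
T1.r0=2 T1.r1=2

outcome vector order: (T1.r0,T1.r1)
|TSO outcomes| = 3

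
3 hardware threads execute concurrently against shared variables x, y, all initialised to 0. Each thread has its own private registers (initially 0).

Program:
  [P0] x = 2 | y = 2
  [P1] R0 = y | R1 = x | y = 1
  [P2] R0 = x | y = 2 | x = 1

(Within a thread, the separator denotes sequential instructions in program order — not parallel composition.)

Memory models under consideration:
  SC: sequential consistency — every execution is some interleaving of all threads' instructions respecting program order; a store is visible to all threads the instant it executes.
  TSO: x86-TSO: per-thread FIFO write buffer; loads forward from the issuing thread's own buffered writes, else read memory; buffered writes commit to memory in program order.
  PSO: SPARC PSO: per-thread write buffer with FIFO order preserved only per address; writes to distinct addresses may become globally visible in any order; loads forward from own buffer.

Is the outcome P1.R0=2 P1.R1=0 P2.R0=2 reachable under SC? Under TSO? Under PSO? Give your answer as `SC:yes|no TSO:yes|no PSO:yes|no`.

outcome vector order: (P1.R0,P1.R1,P2.R0)
SC (11): (0,0,0) (0,0,2) (0,1,0) (0,1,2) (0,2,0) (0,2,2) (2,0,0) (2,1,0) (2,1,2) (2,2,0) (2,2,2)
TSO (11): (0,0,0) (0,0,2) (0,1,0) (0,1,2) (0,2,0) (0,2,2) (2,0,0) (2,1,0) (2,1,2) (2,2,0) (2,2,2)
PSO (12): (0,0,0) (0,0,2) (0,1,0) (0,1,2) (0,2,0) (0,2,2) (2,0,0) (2,0,2) (2,1,0) (2,1,2) (2,2,0) (2,2,2)
target (2,0,2) ∈ {PSO}

SC:no TSO:no PSO:yes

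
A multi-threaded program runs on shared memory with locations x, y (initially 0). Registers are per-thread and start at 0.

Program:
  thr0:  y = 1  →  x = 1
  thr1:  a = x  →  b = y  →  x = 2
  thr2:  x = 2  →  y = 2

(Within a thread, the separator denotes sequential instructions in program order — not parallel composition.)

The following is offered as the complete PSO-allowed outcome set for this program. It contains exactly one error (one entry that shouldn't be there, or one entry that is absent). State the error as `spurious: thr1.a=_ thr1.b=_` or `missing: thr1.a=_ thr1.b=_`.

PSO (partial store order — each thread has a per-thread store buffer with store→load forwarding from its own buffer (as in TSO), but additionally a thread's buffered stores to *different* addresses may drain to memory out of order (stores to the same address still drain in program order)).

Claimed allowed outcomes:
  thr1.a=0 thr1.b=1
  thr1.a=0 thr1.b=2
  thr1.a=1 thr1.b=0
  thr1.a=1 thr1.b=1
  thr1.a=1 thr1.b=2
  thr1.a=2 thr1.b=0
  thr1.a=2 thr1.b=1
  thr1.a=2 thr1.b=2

outcome vector order: (thr1.a,thr1.b)
PSO: 9 outcomes — {0/0, 0/1, 0/2, 1/0, 1/1, 1/2, 2/0, 2/1, 2/2}
PSO∖claimed = {0/0}

missing: thr1.a=0 thr1.b=0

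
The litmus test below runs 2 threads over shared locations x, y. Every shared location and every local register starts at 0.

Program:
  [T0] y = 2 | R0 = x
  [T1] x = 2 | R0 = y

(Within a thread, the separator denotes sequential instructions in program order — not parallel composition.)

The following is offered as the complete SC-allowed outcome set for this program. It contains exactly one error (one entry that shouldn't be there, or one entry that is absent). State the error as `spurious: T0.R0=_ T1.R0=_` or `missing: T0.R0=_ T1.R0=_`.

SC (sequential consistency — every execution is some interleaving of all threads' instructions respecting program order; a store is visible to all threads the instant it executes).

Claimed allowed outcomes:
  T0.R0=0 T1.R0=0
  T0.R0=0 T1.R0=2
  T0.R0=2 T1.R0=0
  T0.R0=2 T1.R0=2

spurious: T0.R0=0 T1.R0=0

outcome vector order: (T0.R0,T1.R0)
under SC → 0/2, 2/0, 2/2
claimed∖SC = {0/0}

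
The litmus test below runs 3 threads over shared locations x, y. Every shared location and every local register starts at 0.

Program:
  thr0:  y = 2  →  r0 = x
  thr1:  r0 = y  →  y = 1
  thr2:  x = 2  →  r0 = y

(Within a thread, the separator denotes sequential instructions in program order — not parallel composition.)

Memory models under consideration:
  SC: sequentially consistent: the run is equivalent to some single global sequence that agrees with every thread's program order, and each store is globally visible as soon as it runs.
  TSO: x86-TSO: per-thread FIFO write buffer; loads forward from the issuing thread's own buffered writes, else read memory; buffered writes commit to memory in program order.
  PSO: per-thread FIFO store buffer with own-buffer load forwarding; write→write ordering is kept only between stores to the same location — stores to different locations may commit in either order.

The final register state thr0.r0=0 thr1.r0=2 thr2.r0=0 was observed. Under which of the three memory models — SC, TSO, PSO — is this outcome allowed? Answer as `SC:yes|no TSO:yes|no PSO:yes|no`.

SC:no TSO:yes PSO:yes

outcome vector order: (thr0.r0,thr1.r0,thr2.r0)
SC (10): 0/0/1; 0/0/2; 0/2/1; 0/2/2; 2/0/0; 2/0/1; 2/0/2; 2/2/0; 2/2/1; 2/2/2
TSO (12): 0/0/0; 0/0/1; 0/0/2; 0/2/0; 0/2/1; 0/2/2; 2/0/0; 2/0/1; 2/0/2; 2/2/0; 2/2/1; 2/2/2
PSO (12): 0/0/0; 0/0/1; 0/0/2; 0/2/0; 0/2/1; 0/2/2; 2/0/0; 2/0/1; 2/0/2; 2/2/0; 2/2/1; 2/2/2
target 0/2/0 ∈ {TSO,PSO}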